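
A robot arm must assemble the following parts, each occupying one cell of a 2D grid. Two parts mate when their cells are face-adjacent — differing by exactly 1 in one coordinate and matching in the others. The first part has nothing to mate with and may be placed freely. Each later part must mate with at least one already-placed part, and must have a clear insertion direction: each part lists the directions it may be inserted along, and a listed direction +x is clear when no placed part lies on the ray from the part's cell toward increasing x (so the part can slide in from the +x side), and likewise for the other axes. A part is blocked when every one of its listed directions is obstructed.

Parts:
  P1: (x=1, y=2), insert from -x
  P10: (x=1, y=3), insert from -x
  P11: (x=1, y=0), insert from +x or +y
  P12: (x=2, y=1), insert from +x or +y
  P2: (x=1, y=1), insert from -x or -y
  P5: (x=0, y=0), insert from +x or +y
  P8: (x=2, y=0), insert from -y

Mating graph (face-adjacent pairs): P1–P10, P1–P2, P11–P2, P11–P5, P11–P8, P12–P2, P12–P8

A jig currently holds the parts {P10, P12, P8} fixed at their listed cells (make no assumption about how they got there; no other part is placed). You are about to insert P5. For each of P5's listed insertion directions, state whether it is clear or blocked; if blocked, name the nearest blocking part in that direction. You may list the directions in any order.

+x: nearest on ray is P8@(2, 0) ⇒ blocked
+y: ray from P5(0, 0) has no placed part ⇒ clear

+x: blocked by P8; +y: clear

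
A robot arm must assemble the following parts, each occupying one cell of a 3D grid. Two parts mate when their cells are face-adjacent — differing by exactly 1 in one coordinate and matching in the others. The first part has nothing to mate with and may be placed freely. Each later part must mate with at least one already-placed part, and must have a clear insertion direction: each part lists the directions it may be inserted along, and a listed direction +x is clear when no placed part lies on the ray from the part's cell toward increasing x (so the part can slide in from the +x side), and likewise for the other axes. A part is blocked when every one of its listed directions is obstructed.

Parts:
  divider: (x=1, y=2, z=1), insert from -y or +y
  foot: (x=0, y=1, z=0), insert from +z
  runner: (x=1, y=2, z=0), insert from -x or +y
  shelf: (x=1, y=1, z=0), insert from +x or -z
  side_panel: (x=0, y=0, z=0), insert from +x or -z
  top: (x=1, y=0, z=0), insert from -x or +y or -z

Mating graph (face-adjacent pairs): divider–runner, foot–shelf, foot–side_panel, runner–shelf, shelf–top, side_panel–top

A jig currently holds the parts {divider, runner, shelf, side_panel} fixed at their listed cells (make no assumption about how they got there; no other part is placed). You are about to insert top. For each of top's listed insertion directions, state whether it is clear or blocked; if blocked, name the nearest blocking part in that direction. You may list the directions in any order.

-x: nearest on ray is side_panel@(0, 0, 0) ⇒ blocked
+y: nearest on ray is shelf@(1, 1, 0) ⇒ blocked
-z: ray from top(1, 0, 0) has no placed part ⇒ clear

+y: blocked by shelf; -x: blocked by side_panel; -z: clear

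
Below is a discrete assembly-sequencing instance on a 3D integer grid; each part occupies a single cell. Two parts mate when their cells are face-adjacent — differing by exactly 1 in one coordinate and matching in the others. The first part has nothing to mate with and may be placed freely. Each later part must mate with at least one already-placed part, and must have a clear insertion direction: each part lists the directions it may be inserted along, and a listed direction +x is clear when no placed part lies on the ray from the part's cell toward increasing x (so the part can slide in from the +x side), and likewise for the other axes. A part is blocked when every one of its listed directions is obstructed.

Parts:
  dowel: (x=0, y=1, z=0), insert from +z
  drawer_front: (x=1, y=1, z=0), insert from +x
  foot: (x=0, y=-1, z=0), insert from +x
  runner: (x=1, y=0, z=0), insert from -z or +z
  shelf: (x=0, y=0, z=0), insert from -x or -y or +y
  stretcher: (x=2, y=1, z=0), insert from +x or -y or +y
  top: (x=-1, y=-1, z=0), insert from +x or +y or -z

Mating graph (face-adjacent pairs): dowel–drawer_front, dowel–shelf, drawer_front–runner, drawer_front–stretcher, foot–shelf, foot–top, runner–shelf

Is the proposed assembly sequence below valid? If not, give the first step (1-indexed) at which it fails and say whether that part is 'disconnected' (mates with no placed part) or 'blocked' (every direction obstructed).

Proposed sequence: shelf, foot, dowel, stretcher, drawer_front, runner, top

Invalid at step 4 (disconnected)

1. shelf@(0, 0, 0) [-x clear] — {shelf}
2. foot@(0, -1, 0) [+x clear] — {foot, shelf}
3. dowel@(0, 1, 0) [+z clear] — {dowel, foot, shelf}
4. stretcher@(2, 1, 0) — no placed neighbour ⇒ disconnected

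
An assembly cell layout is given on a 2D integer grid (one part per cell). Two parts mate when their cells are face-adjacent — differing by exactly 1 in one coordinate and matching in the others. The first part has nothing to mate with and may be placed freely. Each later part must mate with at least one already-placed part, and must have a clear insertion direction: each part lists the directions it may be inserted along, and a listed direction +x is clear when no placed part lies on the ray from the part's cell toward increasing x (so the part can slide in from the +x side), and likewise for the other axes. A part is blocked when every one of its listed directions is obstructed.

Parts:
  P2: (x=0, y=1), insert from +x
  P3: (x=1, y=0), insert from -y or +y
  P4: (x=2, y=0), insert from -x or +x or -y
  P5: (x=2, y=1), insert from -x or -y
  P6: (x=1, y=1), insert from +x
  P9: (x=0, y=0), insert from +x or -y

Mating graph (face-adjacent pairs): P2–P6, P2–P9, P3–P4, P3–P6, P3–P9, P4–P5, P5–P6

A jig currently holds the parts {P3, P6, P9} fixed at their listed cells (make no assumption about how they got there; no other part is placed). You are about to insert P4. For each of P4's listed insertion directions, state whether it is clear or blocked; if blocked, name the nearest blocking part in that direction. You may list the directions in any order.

+x: clear; -x: blocked by P3; -y: clear

-x: nearest on ray is P3@(1, 0) ⇒ blocked
+x: ray from P4(2, 0) has no placed part ⇒ clear
-y: ray from P4(2, 0) has no placed part ⇒ clear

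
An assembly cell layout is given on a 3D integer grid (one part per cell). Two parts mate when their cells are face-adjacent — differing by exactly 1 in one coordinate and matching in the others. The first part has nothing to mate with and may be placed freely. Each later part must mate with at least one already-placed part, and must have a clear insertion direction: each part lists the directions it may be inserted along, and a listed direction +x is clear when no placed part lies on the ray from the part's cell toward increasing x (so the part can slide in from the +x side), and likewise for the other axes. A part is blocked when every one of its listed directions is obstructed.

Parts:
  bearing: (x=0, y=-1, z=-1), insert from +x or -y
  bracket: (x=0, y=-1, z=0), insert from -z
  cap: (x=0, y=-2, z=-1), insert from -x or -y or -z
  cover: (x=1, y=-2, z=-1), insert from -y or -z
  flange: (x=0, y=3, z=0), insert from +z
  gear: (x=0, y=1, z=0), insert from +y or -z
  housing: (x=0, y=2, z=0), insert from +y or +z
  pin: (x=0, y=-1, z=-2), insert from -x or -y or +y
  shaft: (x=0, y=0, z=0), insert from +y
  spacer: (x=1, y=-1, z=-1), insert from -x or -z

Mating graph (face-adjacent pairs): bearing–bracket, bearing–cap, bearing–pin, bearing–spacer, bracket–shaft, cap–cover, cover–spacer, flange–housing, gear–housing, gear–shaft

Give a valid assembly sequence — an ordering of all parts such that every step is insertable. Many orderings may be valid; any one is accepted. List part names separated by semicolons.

1. shaft@(0, 0, 0) [+y clear] — {shaft}
2. bracket@(0, -1, 0) [-z clear] — {bracket, shaft}
3. bearing@(0, -1, -1) [+x clear] — {bearing, bracket, shaft}
4. pin@(0, -1, -2) [-x clear] — {bearing, bracket, pin, shaft}
5. spacer@(1, -1, -1) [-z clear] — {bearing, bracket, pin, shaft, spacer}
6. cover@(1, -2, -1) [-y clear] — {bearing, bracket, cover, pin, shaft, spacer}
7. gear@(0, 1, 0) [+y clear] — {bearing, bracket, cover, gear, pin, shaft, spacer}
8. housing@(0, 2, 0) [+y clear] — {bearing, bracket, cover, gear, housing, pin, shaft, spacer}
9. flange@(0, 3, 0) [+z clear] — {bearing, bracket, cover, flange, gear, housing, pin, shaft, spacer}
10. cap@(0, -2, -1) [-x clear] — {bearing, bracket, cap, cover, flange, gear, housing, pin, shaft, spacer}

shaft; bracket; bearing; pin; spacer; cover; gear; housing; flange; cap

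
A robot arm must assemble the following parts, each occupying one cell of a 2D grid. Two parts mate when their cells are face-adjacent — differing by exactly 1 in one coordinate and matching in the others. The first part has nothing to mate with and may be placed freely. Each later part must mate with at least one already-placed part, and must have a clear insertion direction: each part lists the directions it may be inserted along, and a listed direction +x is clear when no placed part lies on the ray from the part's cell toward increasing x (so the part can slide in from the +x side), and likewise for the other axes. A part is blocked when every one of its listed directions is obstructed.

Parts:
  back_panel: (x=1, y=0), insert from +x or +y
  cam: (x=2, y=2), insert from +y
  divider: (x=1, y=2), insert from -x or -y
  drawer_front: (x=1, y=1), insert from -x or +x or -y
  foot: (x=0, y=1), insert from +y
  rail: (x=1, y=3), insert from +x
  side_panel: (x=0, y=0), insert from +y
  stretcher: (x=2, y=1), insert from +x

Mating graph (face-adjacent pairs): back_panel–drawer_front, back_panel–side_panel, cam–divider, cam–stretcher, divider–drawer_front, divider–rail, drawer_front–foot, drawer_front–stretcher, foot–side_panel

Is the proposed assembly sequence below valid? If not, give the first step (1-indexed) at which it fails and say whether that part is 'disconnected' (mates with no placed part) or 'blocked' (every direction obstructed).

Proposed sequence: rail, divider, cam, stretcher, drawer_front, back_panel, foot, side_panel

1. rail@(1, 3) [+x clear] — {rail}
2. divider@(1, 2) [-x clear] — {divider, rail}
3. cam@(2, 2) [+y clear] — {cam, divider, rail}
4. stretcher@(2, 1) [+x clear] — {cam, divider, rail, stretcher}
5. drawer_front@(1, 1) [-x clear] — {cam, divider, drawer_front, rail, stretcher}
6. back_panel@(1, 0) [+x clear] — {back_panel, cam, divider, drawer_front, rail, stretcher}
7. foot@(0, 1) [+y clear] — {back_panel, cam, divider, drawer_front, foot, rail, stretcher}
8. side_panel@(0, 0) — +y all obstructed ⇒ blocked

Invalid at step 8 (blocked)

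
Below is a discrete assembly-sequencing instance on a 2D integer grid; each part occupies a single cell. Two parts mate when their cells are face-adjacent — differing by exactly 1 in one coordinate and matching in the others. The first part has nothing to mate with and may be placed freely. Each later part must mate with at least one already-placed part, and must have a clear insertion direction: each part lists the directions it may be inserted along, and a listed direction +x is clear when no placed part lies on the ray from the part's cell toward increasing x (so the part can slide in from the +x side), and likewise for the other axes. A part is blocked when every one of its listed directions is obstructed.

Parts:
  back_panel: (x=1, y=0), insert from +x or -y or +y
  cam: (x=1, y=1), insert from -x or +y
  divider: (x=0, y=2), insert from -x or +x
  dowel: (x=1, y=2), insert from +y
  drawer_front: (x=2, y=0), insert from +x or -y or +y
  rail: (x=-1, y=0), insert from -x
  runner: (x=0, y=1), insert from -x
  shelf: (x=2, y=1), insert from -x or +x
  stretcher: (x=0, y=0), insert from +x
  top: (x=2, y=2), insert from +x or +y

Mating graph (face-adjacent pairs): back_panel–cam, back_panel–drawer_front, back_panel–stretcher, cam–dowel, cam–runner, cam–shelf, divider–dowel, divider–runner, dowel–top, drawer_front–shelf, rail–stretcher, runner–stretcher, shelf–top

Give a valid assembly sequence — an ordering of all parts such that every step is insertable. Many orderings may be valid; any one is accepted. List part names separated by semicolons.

1. shelf@(2, 1) [-x clear] — {shelf}
2. cam@(1, 1) [-x clear] — {cam, shelf}
3. dowel@(1, 2) [+y clear] — {cam, dowel, shelf}
4. divider@(0, 2) [-x clear] — {cam, divider, dowel, shelf}
5. top@(2, 2) [+x clear] — {cam, divider, dowel, shelf, top}
6. runner@(0, 1) [-x clear] — {cam, divider, dowel, runner, shelf, top}
7. stretcher@(0, 0) [+x clear] — {cam, divider, dowel, runner, shelf, stretcher, top}
8. drawer_front@(2, 0) [+x clear] — {cam, divider, dowel, drawer_front, runner, shelf, stretcher, top}
9. rail@(-1, 0) [-x clear] — {cam, divider, dowel, drawer_front, rail, runner, shelf, stretcher, top}
10. back_panel@(1, 0) [-y clear] — {back_panel, cam, divider, dowel, drawer_front, rail, runner, shelf, stretcher, top}

shelf; cam; dowel; divider; top; runner; stretcher; drawer_front; rail; back_panel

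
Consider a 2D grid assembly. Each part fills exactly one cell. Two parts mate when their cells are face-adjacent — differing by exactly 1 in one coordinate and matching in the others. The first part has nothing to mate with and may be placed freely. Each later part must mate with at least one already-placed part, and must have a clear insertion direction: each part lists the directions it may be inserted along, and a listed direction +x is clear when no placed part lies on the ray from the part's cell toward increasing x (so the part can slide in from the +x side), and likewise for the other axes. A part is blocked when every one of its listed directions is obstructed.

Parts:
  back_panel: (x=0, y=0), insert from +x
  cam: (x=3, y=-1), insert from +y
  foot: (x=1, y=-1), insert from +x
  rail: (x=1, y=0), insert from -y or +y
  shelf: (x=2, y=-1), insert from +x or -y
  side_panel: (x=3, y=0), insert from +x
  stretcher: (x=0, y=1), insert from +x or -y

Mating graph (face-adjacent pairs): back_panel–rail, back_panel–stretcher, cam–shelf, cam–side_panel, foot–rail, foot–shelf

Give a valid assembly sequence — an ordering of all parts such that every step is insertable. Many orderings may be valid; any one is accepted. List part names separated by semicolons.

back_panel; stretcher; rail; foot; shelf; cam; side_panel

1. back_panel@(0, 0) [+x clear] — {back_panel}
2. stretcher@(0, 1) [+x clear] — {back_panel, stretcher}
3. rail@(1, 0) [-y clear] — {back_panel, rail, stretcher}
4. foot@(1, -1) [+x clear] — {back_panel, foot, rail, stretcher}
5. shelf@(2, -1) [+x clear] — {back_panel, foot, rail, shelf, stretcher}
6. cam@(3, -1) [+y clear] — {back_panel, cam, foot, rail, shelf, stretcher}
7. side_panel@(3, 0) [+x clear] — {back_panel, cam, foot, rail, shelf, side_panel, stretcher}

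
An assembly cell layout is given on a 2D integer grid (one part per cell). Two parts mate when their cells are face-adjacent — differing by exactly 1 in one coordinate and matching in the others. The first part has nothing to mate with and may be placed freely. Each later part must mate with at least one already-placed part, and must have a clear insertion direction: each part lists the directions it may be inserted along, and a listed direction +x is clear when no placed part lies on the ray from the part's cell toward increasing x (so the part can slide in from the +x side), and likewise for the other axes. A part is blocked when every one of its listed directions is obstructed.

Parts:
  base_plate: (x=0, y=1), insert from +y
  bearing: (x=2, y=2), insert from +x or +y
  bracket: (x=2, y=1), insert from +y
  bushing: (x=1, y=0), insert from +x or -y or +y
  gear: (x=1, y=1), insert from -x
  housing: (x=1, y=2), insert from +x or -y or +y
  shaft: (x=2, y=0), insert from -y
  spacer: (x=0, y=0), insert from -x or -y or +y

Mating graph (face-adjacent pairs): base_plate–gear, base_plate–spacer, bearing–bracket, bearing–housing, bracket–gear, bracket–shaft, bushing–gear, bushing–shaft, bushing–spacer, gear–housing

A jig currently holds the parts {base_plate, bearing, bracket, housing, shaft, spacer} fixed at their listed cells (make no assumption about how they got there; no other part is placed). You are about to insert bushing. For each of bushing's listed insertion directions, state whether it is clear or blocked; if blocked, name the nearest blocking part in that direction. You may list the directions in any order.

+x: nearest on ray is shaft@(2, 0) ⇒ blocked
-y: ray from bushing(1, 0) has no placed part ⇒ clear
+y: nearest on ray is housing@(1, 2) ⇒ blocked

+x: blocked by shaft; +y: blocked by housing; -y: clear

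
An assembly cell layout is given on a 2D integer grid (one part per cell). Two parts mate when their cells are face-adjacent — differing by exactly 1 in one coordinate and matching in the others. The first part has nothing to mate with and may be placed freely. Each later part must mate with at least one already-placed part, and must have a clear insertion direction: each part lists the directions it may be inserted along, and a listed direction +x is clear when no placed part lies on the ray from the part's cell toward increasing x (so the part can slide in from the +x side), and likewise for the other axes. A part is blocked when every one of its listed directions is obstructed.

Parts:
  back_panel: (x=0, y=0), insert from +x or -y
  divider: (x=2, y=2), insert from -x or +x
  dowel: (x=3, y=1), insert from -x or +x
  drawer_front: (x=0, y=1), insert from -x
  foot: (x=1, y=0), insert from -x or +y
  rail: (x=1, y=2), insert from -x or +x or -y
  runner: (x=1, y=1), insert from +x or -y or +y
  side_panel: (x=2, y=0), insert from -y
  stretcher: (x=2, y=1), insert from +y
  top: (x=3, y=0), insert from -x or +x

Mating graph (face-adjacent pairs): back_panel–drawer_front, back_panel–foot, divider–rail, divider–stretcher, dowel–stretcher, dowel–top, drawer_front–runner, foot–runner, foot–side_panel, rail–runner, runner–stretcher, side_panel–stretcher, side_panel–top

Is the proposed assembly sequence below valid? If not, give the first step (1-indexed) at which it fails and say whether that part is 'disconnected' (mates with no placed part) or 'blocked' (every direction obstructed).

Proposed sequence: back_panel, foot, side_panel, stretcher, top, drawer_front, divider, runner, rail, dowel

1. back_panel@(0, 0) [+x clear] — {back_panel}
2. foot@(1, 0) [+y clear] — {back_panel, foot}
3. side_panel@(2, 0) [-y clear] — {back_panel, foot, side_panel}
4. stretcher@(2, 1) [+y clear] — {back_panel, foot, side_panel, stretcher}
5. top@(3, 0) [+x clear] — {back_panel, foot, side_panel, stretcher, top}
6. drawer_front@(0, 1) [-x clear] — {back_panel, drawer_front, foot, side_panel, stretcher, top}
7. divider@(2, 2) [-x clear] — {back_panel, divider, drawer_front, foot, side_panel, stretcher, top}
8. runner@(1, 1) [+y clear] — {back_panel, divider, drawer_front, foot, runner, side_panel, stretcher, top}
9. rail@(1, 2) [-x clear] — {back_panel, divider, drawer_front, foot, rail, runner, side_panel, stretcher, top}
10. dowel@(3, 1) [+x clear] — {back_panel, divider, dowel, drawer_front, foot, rail, runner, side_panel, stretcher, top}

Valid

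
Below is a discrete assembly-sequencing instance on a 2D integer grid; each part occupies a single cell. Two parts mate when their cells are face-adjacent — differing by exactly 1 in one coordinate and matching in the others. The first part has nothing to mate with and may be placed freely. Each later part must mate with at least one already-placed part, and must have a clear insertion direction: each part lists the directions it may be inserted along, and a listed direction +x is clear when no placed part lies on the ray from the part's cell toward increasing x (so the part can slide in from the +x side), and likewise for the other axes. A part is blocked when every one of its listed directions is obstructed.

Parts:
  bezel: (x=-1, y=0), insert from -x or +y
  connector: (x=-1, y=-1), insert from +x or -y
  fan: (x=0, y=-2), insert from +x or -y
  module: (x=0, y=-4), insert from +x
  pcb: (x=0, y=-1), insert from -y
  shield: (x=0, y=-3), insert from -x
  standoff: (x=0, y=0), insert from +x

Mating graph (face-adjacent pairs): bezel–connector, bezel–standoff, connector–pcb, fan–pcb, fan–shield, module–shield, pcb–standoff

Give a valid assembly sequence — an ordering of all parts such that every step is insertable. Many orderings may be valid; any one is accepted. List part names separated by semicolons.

1. pcb@(0, -1) [-y clear] — {pcb}
2. standoff@(0, 0) [+x clear] — {pcb, standoff}
3. connector@(-1, -1) [-y clear] — {connector, pcb, standoff}
4. bezel@(-1, 0) [-x clear] — {bezel, connector, pcb, standoff}
5. fan@(0, -2) [+x clear] — {bezel, connector, fan, pcb, standoff}
6. shield@(0, -3) [-x clear] — {bezel, connector, fan, pcb, shield, standoff}
7. module@(0, -4) [+x clear] — {bezel, connector, fan, module, pcb, shield, standoff}

pcb; standoff; connector; bezel; fan; shield; module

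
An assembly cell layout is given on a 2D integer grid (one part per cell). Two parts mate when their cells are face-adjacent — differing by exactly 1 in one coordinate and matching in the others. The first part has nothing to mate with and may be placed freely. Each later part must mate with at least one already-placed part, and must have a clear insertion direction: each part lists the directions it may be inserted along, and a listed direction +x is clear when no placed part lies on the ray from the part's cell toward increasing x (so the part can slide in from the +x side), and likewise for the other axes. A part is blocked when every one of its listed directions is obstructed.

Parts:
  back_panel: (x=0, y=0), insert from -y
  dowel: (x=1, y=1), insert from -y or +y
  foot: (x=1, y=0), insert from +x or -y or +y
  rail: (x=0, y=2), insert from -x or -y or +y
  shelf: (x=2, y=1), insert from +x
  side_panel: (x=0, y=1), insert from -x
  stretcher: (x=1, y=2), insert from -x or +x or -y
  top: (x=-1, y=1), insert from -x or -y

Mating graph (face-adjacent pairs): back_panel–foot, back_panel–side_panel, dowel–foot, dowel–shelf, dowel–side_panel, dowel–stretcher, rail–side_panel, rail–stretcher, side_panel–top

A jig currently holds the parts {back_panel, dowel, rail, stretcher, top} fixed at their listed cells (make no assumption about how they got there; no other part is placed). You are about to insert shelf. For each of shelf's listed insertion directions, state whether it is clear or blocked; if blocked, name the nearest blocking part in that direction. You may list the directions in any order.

+x: ray from shelf(2, 1) has no placed part ⇒ clear

+x: clear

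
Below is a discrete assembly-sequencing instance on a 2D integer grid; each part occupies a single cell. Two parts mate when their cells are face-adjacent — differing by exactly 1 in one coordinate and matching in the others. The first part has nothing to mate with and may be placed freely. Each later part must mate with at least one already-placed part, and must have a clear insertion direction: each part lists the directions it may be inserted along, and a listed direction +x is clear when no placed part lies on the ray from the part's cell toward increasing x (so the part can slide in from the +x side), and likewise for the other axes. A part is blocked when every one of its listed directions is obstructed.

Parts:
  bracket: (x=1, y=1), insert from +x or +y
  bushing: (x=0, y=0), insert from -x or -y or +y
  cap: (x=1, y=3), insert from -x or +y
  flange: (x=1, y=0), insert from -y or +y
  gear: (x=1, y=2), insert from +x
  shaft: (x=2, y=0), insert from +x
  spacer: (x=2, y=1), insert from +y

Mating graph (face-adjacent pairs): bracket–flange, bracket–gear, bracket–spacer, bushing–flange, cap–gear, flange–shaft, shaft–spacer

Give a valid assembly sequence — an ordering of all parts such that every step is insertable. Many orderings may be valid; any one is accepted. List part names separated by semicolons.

1. flange@(1, 0) [-y clear] — {flange}
2. bushing@(0, 0) [-x clear] — {bushing, flange}
3. shaft@(2, 0) [+x clear] — {bushing, flange, shaft}
4. spacer@(2, 1) [+y clear] — {bushing, flange, shaft, spacer}
5. bracket@(1, 1) [+y clear] — {bracket, bushing, flange, shaft, spacer}
6. gear@(1, 2) [+x clear] — {bracket, bushing, flange, gear, shaft, spacer}
7. cap@(1, 3) [-x clear] — {bracket, bushing, cap, flange, gear, shaft, spacer}

flange; bushing; shaft; spacer; bracket; gear; cap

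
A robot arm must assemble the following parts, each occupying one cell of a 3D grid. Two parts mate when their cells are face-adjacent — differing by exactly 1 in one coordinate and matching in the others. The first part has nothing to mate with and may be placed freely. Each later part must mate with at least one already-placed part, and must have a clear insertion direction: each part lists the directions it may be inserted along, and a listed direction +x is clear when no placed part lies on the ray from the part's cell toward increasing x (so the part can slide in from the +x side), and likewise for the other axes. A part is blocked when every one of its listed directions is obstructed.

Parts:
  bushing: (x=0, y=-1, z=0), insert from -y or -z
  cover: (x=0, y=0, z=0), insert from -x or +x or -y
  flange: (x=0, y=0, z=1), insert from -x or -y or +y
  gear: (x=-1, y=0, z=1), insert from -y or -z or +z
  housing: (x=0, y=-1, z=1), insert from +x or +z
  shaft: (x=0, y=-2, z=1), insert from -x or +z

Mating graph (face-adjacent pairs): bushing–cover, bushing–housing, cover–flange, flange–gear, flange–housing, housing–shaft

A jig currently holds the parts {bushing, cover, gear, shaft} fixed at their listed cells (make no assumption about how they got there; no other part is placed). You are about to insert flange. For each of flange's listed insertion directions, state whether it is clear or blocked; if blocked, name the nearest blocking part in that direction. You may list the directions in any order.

-x: nearest on ray is gear@(-1, 0, 1) ⇒ blocked
-y: nearest on ray is shaft@(0, -2, 1) ⇒ blocked
+y: ray from flange(0, 0, 1) has no placed part ⇒ clear

+y: clear; -x: blocked by gear; -y: blocked by shaft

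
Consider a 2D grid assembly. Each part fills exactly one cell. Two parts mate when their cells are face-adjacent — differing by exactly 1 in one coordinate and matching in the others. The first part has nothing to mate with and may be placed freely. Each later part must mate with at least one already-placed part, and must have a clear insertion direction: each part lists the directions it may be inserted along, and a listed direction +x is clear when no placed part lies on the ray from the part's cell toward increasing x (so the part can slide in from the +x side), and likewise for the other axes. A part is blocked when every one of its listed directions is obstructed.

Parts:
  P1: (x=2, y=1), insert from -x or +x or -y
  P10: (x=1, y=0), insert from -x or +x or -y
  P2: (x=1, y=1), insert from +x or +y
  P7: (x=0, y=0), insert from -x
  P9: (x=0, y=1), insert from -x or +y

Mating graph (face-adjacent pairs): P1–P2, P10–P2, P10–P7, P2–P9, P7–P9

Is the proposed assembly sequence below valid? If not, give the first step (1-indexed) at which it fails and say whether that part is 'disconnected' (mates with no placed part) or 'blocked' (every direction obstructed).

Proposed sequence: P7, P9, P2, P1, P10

1. P7@(0, 0) [-x clear] — {P7}
2. P9@(0, 1) [-x clear] — {P7, P9}
3. P2@(1, 1) [+x clear] — {P2, P7, P9}
4. P1@(2, 1) [+x clear] — {P1, P2, P7, P9}
5. P10@(1, 0) [+x clear] — {P1, P10, P2, P7, P9}

Valid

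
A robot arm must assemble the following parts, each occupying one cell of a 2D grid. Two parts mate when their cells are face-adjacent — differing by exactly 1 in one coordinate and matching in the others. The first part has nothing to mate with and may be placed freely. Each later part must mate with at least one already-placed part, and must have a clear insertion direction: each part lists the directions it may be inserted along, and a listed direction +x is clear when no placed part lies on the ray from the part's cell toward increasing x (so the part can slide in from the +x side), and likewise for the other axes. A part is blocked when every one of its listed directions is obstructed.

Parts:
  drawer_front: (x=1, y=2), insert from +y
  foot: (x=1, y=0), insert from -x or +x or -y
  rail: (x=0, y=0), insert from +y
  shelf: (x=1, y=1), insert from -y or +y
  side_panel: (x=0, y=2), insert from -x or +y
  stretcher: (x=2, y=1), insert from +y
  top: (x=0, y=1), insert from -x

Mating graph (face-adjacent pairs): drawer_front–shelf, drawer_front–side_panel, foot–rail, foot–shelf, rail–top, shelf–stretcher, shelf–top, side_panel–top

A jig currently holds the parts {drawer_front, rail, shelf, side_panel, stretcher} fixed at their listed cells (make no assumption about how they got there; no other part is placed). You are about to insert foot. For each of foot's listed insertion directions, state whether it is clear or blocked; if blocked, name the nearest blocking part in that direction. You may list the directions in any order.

+x: clear; -x: blocked by rail; -y: clear

-x: nearest on ray is rail@(0, 0) ⇒ blocked
+x: ray from foot(1, 0) has no placed part ⇒ clear
-y: ray from foot(1, 0) has no placed part ⇒ clear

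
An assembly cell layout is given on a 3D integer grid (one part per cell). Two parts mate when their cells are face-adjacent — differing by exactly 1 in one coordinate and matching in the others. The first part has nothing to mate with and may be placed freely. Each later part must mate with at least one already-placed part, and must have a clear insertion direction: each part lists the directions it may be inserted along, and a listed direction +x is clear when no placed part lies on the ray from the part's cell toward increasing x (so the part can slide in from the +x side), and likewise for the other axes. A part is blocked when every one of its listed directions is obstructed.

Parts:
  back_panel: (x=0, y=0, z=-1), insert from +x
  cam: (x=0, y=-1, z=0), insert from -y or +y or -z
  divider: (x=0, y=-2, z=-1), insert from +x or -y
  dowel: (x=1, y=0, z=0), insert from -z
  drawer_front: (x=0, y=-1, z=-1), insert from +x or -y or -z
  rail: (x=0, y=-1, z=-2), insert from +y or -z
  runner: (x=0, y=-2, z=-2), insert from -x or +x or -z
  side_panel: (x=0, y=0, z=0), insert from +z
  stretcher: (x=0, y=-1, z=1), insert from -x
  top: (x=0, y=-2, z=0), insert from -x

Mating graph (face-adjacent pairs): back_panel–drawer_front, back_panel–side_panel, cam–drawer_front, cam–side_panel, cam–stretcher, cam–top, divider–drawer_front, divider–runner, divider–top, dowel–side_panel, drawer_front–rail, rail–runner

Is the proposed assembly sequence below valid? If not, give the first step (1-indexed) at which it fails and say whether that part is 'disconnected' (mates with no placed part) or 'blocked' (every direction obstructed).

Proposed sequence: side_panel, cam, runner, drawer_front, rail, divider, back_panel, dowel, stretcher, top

1. side_panel@(0, 0, 0) [+z clear] — {side_panel}
2. cam@(0, -1, 0) [-y clear] — {cam, side_panel}
3. runner@(0, -2, -2) — no placed neighbour ⇒ disconnected

Invalid at step 3 (disconnected)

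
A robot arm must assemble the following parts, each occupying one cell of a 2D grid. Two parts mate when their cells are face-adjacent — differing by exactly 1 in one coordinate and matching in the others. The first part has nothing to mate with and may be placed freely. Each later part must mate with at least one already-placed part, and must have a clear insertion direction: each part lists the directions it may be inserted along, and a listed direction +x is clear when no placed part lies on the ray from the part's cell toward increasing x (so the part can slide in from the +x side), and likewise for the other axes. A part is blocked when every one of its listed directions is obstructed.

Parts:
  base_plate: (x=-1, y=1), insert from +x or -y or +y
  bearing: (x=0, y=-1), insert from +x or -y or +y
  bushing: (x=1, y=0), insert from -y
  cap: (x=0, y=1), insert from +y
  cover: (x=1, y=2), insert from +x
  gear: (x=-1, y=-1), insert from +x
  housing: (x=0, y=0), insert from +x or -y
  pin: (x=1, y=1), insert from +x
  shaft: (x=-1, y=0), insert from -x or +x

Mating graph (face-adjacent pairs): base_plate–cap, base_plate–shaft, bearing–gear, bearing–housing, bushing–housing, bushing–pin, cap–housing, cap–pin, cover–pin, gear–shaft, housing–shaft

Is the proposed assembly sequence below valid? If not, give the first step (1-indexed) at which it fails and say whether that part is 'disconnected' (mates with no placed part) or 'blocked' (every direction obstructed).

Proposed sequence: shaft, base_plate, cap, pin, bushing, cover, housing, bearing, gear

Invalid at step 9 (blocked)

1. shaft@(-1, 0) [-x clear] — {shaft}
2. base_plate@(-1, 1) [+x clear] — {base_plate, shaft}
3. cap@(0, 1) [+y clear] — {base_plate, cap, shaft}
4. pin@(1, 1) [+x clear] — {base_plate, cap, pin, shaft}
5. bushing@(1, 0) [-y clear] — {base_plate, bushing, cap, pin, shaft}
6. cover@(1, 2) [+x clear] — {base_plate, bushing, cap, cover, pin, shaft}
7. housing@(0, 0) [-y clear] — {base_plate, bushing, cap, cover, housing, pin, shaft}
8. bearing@(0, -1) [+x clear] — {base_plate, bearing, bushing, cap, cover, housing, pin, shaft}
9. gear@(-1, -1) — +x all obstructed ⇒ blocked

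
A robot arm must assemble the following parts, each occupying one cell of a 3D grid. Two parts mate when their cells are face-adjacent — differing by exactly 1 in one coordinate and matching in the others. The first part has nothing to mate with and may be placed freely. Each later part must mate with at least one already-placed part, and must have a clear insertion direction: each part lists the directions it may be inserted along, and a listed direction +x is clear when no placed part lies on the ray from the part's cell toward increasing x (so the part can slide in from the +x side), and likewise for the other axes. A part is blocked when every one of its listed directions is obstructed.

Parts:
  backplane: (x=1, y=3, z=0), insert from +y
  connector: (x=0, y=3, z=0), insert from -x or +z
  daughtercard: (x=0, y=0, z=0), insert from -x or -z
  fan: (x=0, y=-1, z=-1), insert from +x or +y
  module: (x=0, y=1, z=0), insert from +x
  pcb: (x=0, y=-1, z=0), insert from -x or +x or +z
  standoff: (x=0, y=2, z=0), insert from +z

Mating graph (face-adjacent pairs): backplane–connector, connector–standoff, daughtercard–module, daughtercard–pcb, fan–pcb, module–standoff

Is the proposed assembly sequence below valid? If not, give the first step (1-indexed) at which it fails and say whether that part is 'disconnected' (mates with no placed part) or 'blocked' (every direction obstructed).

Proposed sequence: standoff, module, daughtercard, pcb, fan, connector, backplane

Valid

1. standoff@(0, 2, 0) [+z clear] — {standoff}
2. module@(0, 1, 0) [+x clear] — {module, standoff}
3. daughtercard@(0, 0, 0) [-x clear] — {daughtercard, module, standoff}
4. pcb@(0, -1, 0) [-x clear] — {daughtercard, module, pcb, standoff}
5. fan@(0, -1, -1) [+x clear] — {daughtercard, fan, module, pcb, standoff}
6. connector@(0, 3, 0) [-x clear] — {connector, daughtercard, fan, module, pcb, standoff}
7. backplane@(1, 3, 0) [+y clear] — {backplane, connector, daughtercard, fan, module, pcb, standoff}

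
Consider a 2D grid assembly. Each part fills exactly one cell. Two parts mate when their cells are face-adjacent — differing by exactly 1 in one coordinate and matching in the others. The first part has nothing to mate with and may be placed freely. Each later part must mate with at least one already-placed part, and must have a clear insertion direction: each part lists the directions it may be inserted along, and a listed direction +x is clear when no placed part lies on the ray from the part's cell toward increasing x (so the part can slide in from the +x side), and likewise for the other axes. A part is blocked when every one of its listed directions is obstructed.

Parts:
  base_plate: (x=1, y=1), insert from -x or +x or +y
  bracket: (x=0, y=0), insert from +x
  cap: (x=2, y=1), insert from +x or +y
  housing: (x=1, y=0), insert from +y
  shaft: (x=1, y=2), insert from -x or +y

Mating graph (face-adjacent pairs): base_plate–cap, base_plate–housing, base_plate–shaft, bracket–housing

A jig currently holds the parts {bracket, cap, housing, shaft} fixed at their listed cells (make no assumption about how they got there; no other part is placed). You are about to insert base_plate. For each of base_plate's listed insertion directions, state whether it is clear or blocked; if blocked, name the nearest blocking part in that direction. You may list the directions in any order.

+x: blocked by cap; +y: blocked by shaft; -x: clear

-x: ray from base_plate(1, 1) has no placed part ⇒ clear
+x: nearest on ray is cap@(2, 1) ⇒ blocked
+y: nearest on ray is shaft@(1, 2) ⇒ blocked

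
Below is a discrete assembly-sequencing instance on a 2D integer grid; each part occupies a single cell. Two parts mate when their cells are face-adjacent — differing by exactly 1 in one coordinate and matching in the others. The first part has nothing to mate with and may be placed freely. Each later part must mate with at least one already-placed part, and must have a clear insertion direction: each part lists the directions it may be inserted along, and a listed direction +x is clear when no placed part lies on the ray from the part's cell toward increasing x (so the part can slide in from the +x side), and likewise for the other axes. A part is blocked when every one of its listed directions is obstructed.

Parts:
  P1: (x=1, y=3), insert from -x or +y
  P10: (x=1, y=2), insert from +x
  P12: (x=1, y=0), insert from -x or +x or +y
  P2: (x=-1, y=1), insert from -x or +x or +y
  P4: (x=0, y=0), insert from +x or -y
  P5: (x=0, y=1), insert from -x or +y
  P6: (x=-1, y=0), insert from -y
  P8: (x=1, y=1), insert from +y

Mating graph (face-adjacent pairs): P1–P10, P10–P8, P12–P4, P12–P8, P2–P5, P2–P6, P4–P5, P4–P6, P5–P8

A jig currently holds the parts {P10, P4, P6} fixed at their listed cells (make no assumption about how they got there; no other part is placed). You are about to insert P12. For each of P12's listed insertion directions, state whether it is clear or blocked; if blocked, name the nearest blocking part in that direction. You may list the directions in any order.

-x: nearest on ray is P4@(0, 0) ⇒ blocked
+x: ray from P12(1, 0) has no placed part ⇒ clear
+y: nearest on ray is P10@(1, 2) ⇒ blocked

+x: clear; +y: blocked by P10; -x: blocked by P4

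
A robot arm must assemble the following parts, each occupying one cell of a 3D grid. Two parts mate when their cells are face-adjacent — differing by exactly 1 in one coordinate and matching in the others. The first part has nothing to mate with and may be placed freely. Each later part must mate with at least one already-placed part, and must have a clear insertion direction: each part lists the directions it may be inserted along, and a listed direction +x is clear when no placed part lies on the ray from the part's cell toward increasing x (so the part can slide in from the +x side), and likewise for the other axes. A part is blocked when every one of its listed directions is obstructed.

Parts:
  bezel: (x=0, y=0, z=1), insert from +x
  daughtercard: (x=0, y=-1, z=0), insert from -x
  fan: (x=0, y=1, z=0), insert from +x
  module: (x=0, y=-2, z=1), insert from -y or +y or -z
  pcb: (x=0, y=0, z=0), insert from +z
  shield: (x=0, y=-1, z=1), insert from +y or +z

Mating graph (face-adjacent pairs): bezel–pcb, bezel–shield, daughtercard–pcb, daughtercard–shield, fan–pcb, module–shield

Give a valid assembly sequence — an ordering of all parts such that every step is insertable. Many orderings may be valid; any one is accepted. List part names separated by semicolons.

1. module@(0, -2, 1) [-y clear] — {module}
2. shield@(0, -1, 1) [+y clear] — {module, shield}
3. daughtercard@(0, -1, 0) [-x clear] — {daughtercard, module, shield}
4. pcb@(0, 0, 0) [+z clear] — {daughtercard, module, pcb, shield}
5. fan@(0, 1, 0) [+x clear] — {daughtercard, fan, module, pcb, shield}
6. bezel@(0, 0, 1) [+x clear] — {bezel, daughtercard, fan, module, pcb, shield}

module; shield; daughtercard; pcb; fan; bezel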